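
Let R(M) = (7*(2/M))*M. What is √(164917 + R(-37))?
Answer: √164931 ≈ 406.12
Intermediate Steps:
R(M) = 14 (R(M) = (14/M)*M = 14)
√(164917 + R(-37)) = √(164917 + 14) = √164931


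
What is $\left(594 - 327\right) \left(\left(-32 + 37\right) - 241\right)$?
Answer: $-63012$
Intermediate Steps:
$\left(594 - 327\right) \left(\left(-32 + 37\right) - 241\right) = 267 \left(5 - 241\right) = 267 \left(-236\right) = -63012$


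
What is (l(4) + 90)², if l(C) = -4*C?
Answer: 5476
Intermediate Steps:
(l(4) + 90)² = (-4*4 + 90)² = (-16 + 90)² = 74² = 5476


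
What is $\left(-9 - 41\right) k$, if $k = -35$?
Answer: $1750$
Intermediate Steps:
$\left(-9 - 41\right) k = \left(-9 - 41\right) \left(-35\right) = \left(-50\right) \left(-35\right) = 1750$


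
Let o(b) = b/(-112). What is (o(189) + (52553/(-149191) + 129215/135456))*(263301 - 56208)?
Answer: -1514766649004215/6736272032 ≈ -2.2487e+5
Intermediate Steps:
o(b) = -b/112 (o(b) = b*(-1/112) = -b/112)
(o(189) + (52553/(-149191) + 129215/135456))*(263301 - 56208) = (-1/112*189 + (52553/(-149191) + 129215/135456))*(263301 - 56208) = (-27/16 + (52553*(-1/149191) + 129215*(1/135456)))*207093 = (-27/16 + (-52553/149191 + 129215/135456))*207093 = (-27/16 + 12159095897/20208816096)*207093 = -21943281265/20208816096*207093 = -1514766649004215/6736272032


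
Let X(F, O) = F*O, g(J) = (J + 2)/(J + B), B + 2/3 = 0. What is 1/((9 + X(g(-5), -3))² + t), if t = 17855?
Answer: 289/5175971 ≈ 5.5835e-5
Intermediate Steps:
B = -⅔ (B = -⅔ + 0 = -⅔ ≈ -0.66667)
g(J) = (2 + J)/(-⅔ + J) (g(J) = (J + 2)/(J - ⅔) = (2 + J)/(-⅔ + J))
1/((9 + X(g(-5), -3))² + t) = 1/((9 + (3*(2 - 5)/(-2 + 3*(-5)))*(-3))² + 17855) = 1/((9 + (3*(-3)/(-2 - 15))*(-3))² + 17855) = 1/((9 + (3*(-3)/(-17))*(-3))² + 17855) = 1/((9 + (3*(-1/17)*(-3))*(-3))² + 17855) = 1/((9 + (9/17)*(-3))² + 17855) = 1/((9 - 27/17)² + 17855) = 1/((126/17)² + 17855) = 1/(15876/289 + 17855) = 1/(5175971/289) = 289/5175971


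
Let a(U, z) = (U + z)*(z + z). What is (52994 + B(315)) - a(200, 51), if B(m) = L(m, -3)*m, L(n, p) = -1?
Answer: 27077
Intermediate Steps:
a(U, z) = 2*z*(U + z) (a(U, z) = (U + z)*(2*z) = 2*z*(U + z))
B(m) = -m
(52994 + B(315)) - a(200, 51) = (52994 - 1*315) - 2*51*(200 + 51) = (52994 - 315) - 2*51*251 = 52679 - 1*25602 = 52679 - 25602 = 27077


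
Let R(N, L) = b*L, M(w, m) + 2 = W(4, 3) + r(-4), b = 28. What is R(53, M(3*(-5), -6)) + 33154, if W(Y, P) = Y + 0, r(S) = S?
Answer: 33098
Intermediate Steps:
W(Y, P) = Y
M(w, m) = -2 (M(w, m) = -2 + (4 - 4) = -2 + 0 = -2)
R(N, L) = 28*L
R(53, M(3*(-5), -6)) + 33154 = 28*(-2) + 33154 = -56 + 33154 = 33098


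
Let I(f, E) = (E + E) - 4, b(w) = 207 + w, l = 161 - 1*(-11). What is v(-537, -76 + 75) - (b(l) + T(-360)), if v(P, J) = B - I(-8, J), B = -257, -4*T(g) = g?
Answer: -720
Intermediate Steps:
l = 172 (l = 161 + 11 = 172)
T(g) = -g/4
I(f, E) = -4 + 2*E (I(f, E) = 2*E - 4 = -4 + 2*E)
v(P, J) = -253 - 2*J (v(P, J) = -257 - (-4 + 2*J) = -257 + (4 - 2*J) = -253 - 2*J)
v(-537, -76 + 75) - (b(l) + T(-360)) = (-253 - 2*(-76 + 75)) - ((207 + 172) - ¼*(-360)) = (-253 - 2*(-1)) - (379 + 90) = (-253 + 2) - 1*469 = -251 - 469 = -720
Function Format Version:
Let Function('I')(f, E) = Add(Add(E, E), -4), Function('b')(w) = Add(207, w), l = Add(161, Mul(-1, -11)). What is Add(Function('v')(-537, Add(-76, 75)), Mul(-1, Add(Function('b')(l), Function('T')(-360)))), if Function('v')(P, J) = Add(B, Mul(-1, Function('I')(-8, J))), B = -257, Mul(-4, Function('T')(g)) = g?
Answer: -720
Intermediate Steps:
l = 172 (l = Add(161, 11) = 172)
Function('T')(g) = Mul(Rational(-1, 4), g)
Function('I')(f, E) = Add(-4, Mul(2, E)) (Function('I')(f, E) = Add(Mul(2, E), -4) = Add(-4, Mul(2, E)))
Function('v')(P, J) = Add(-253, Mul(-2, J)) (Function('v')(P, J) = Add(-257, Mul(-1, Add(-4, Mul(2, J)))) = Add(-257, Add(4, Mul(-2, J))) = Add(-253, Mul(-2, J)))
Add(Function('v')(-537, Add(-76, 75)), Mul(-1, Add(Function('b')(l), Function('T')(-360)))) = Add(Add(-253, Mul(-2, Add(-76, 75))), Mul(-1, Add(Add(207, 172), Mul(Rational(-1, 4), -360)))) = Add(Add(-253, Mul(-2, -1)), Mul(-1, Add(379, 90))) = Add(Add(-253, 2), Mul(-1, 469)) = Add(-251, -469) = -720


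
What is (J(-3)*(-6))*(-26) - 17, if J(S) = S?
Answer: -485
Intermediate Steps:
(J(-3)*(-6))*(-26) - 17 = -3*(-6)*(-26) - 17 = 18*(-26) - 17 = -468 - 17 = -485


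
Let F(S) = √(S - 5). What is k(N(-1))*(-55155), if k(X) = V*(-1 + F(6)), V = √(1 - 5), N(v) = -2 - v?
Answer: 0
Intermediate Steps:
V = 2*I (V = √(-4) = 2*I ≈ 2.0*I)
F(S) = √(-5 + S)
k(X) = 0 (k(X) = (2*I)*(-1 + √(-5 + 6)) = (2*I)*(-1 + √1) = (2*I)*(-1 + 1) = (2*I)*0 = 0)
k(N(-1))*(-55155) = 0*(-55155) = 0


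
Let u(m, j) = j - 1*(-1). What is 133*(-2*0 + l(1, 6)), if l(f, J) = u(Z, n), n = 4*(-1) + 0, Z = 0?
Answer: -399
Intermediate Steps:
n = -4 (n = -4 + 0 = -4)
u(m, j) = 1 + j (u(m, j) = j + 1 = 1 + j)
l(f, J) = -3 (l(f, J) = 1 - 4 = -3)
133*(-2*0 + l(1, 6)) = 133*(-2*0 - 3) = 133*(0 - 3) = 133*(-3) = -399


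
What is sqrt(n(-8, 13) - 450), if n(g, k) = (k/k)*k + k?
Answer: 2*I*sqrt(106) ≈ 20.591*I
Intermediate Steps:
n(g, k) = 2*k (n(g, k) = 1*k + k = k + k = 2*k)
sqrt(n(-8, 13) - 450) = sqrt(2*13 - 450) = sqrt(26 - 450) = sqrt(-424) = 2*I*sqrt(106)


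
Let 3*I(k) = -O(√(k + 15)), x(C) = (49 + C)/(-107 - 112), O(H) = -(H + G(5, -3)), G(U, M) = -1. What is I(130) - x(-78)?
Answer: -34/73 + √145/3 ≈ 3.5481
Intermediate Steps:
O(H) = 1 - H (O(H) = -(H - 1) = -(-1 + H) = 1 - H)
x(C) = -49/219 - C/219 (x(C) = (49 + C)/(-219) = (49 + C)*(-1/219) = -49/219 - C/219)
I(k) = -⅓ + √(15 + k)/3 (I(k) = (-(1 - √(k + 15)))/3 = (-(1 - √(15 + k)))/3 = (-1 + √(15 + k))/3 = -⅓ + √(15 + k)/3)
I(130) - x(-78) = (-⅓ + √(15 + 130)/3) - (-49/219 - 1/219*(-78)) = (-⅓ + √145/3) - (-49/219 + 26/73) = (-⅓ + √145/3) - 1*29/219 = (-⅓ + √145/3) - 29/219 = -34/73 + √145/3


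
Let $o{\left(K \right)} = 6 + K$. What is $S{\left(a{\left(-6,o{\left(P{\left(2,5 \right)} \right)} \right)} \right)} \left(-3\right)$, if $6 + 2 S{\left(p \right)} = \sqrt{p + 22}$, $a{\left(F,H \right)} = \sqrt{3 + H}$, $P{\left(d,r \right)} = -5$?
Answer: $9 - 3 \sqrt{6} \approx 1.6515$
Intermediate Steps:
$S{\left(p \right)} = -3 + \frac{\sqrt{22 + p}}{2}$ ($S{\left(p \right)} = -3 + \frac{\sqrt{p + 22}}{2} = -3 + \frac{\sqrt{22 + p}}{2}$)
$S{\left(a{\left(-6,o{\left(P{\left(2,5 \right)} \right)} \right)} \right)} \left(-3\right) = \left(-3 + \frac{\sqrt{22 + \sqrt{3 + \left(6 - 5\right)}}}{2}\right) \left(-3\right) = \left(-3 + \frac{\sqrt{22 + \sqrt{3 + 1}}}{2}\right) \left(-3\right) = \left(-3 + \frac{\sqrt{22 + \sqrt{4}}}{2}\right) \left(-3\right) = \left(-3 + \frac{\sqrt{22 + 2}}{2}\right) \left(-3\right) = \left(-3 + \frac{\sqrt{24}}{2}\right) \left(-3\right) = \left(-3 + \frac{2 \sqrt{6}}{2}\right) \left(-3\right) = \left(-3 + \sqrt{6}\right) \left(-3\right) = 9 - 3 \sqrt{6}$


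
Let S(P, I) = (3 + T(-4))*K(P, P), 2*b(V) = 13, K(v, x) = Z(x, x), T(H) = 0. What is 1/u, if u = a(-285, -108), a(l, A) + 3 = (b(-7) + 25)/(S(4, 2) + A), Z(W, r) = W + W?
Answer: -8/27 ≈ -0.29630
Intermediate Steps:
Z(W, r) = 2*W
K(v, x) = 2*x
b(V) = 13/2 (b(V) = (½)*13 = 13/2)
S(P, I) = 6*P (S(P, I) = (3 + 0)*(2*P) = 3*(2*P) = 6*P)
a(l, A) = -3 + 63/(2*(24 + A)) (a(l, A) = -3 + (13/2 + 25)/(6*4 + A) = -3 + 63/(2*(24 + A)))
u = -27/8 (u = 3*(-27 - 2*(-108))/(2*(24 - 108)) = (3/2)*(-27 + 216)/(-84) = (3/2)*(-1/84)*189 = -27/8 ≈ -3.3750)
1/u = 1/(-27/8) = -8/27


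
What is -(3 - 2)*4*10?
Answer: -40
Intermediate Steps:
-(3 - 2)*4*10 = -4*10 = -40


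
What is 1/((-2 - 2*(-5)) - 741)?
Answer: -1/733 ≈ -0.0013643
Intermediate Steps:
1/((-2 - 2*(-5)) - 741) = 1/((-2 + 10) - 741) = 1/(8 - 741) = 1/(-733) = -1/733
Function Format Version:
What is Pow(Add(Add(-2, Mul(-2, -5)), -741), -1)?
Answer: Rational(-1, 733) ≈ -0.0013643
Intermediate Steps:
Pow(Add(Add(-2, Mul(-2, -5)), -741), -1) = Pow(Add(Add(-2, 10), -741), -1) = Pow(Add(8, -741), -1) = Pow(-733, -1) = Rational(-1, 733)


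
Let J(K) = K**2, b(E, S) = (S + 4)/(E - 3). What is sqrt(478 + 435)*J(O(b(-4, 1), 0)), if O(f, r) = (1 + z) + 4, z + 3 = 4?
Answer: 36*sqrt(913) ≈ 1087.8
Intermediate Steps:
z = 1 (z = -3 + 4 = 1)
b(E, S) = (4 + S)/(-3 + E)
O(f, r) = 6 (O(f, r) = (1 + 1) + 4 = 2 + 4 = 6)
sqrt(478 + 435)*J(O(b(-4, 1), 0)) = sqrt(478 + 435)*6**2 = sqrt(913)*36 = 36*sqrt(913)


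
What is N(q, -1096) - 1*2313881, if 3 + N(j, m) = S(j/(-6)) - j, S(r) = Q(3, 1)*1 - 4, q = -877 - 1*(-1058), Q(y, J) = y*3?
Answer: -2314060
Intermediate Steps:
Q(y, J) = 3*y
q = 181 (q = -877 + 1058 = 181)
S(r) = 5 (S(r) = (3*3)*1 - 4 = 9*1 - 4 = 9 - 4 = 5)
N(j, m) = 2 - j (N(j, m) = -3 + (5 - j) = 2 - j)
N(q, -1096) - 1*2313881 = (2 - 1*181) - 1*2313881 = (2 - 181) - 2313881 = -179 - 2313881 = -2314060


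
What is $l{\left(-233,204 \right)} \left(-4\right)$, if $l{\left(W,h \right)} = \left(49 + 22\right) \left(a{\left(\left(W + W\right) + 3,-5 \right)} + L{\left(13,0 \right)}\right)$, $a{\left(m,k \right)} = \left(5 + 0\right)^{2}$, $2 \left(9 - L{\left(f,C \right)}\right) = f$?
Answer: $-7810$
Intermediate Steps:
$L{\left(f,C \right)} = 9 - \frac{f}{2}$
$a{\left(m,k \right)} = 25$ ($a{\left(m,k \right)} = 5^{2} = 25$)
$l{\left(W,h \right)} = \frac{3905}{2}$ ($l{\left(W,h \right)} = \left(49 + 22\right) \left(25 + \left(9 - \frac{13}{2}\right)\right) = 71 \left(25 + \left(9 - \frac{13}{2}\right)\right) = 71 \left(25 + \frac{5}{2}\right) = 71 \cdot \frac{55}{2} = \frac{3905}{2}$)
$l{\left(-233,204 \right)} \left(-4\right) = \frac{3905}{2} \left(-4\right) = -7810$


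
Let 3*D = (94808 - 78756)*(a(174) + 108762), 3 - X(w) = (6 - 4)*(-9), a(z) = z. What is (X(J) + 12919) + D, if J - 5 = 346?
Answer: 582893164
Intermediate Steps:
J = 351 (J = 5 + 346 = 351)
X(w) = 21 (X(w) = 3 - (6 - 4)*(-9) = 3 - 2*(-9) = 3 - 1*(-18) = 3 + 18 = 21)
D = 582880224 (D = ((94808 - 78756)*(174 + 108762))/3 = (16052*108936)/3 = (⅓)*1748640672 = 582880224)
(X(J) + 12919) + D = (21 + 12919) + 582880224 = 12940 + 582880224 = 582893164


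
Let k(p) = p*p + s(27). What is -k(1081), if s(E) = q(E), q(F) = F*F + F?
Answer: -1169317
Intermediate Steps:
q(F) = F + F² (q(F) = F² + F = F + F²)
s(E) = E*(1 + E)
k(p) = 756 + p² (k(p) = p*p + 27*(1 + 27) = p² + 27*28 = p² + 756 = 756 + p²)
-k(1081) = -(756 + 1081²) = -(756 + 1168561) = -1*1169317 = -1169317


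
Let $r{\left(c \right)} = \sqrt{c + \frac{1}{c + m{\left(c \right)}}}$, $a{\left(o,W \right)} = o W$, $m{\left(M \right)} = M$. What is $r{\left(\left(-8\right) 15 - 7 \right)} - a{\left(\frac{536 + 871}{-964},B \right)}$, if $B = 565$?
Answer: $\frac{794955}{964} + \frac{i \sqrt{8193786}}{254} \approx 824.64 + 11.27 i$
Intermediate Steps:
$a{\left(o,W \right)} = W o$
$r{\left(c \right)} = \sqrt{c + \frac{1}{2 c}}$ ($r{\left(c \right)} = \sqrt{c + \frac{1}{c + c}} = \sqrt{c + \frac{1}{2 c}}$)
$r{\left(\left(-8\right) 15 - 7 \right)} - a{\left(\frac{536 + 871}{-964},B \right)} = \frac{\sqrt{\frac{2}{\left(-8\right) 15 - 7} + 4 \left(\left(-8\right) 15 - 7\right)}}{2} - 565 \frac{536 + 871}{-964} = \frac{\sqrt{\frac{2}{-120 - 7} + 4 \left(-120 - 7\right)}}{2} - 565 \cdot 1407 \left(- \frac{1}{964}\right) = \frac{\sqrt{\frac{2}{-127} + 4 \left(-127\right)}}{2} - 565 \left(- \frac{1407}{964}\right) = \frac{\sqrt{2 \left(- \frac{1}{127}\right) - 508}}{2} - - \frac{794955}{964} = \frac{\sqrt{- \frac{2}{127} - 508}}{2} + \frac{794955}{964} = \frac{\sqrt{- \frac{64518}{127}}}{2} + \frac{794955}{964} = \frac{\frac{1}{127} i \sqrt{8193786}}{2} + \frac{794955}{964} = \frac{i \sqrt{8193786}}{254} + \frac{794955}{964} = \frac{794955}{964} + \frac{i \sqrt{8193786}}{254}$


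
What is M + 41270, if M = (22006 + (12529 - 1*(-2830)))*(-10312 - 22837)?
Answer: -1238571115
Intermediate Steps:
M = -1238612385 (M = (22006 + (12529 + 2830))*(-33149) = (22006 + 15359)*(-33149) = 37365*(-33149) = -1238612385)
M + 41270 = -1238612385 + 41270 = -1238571115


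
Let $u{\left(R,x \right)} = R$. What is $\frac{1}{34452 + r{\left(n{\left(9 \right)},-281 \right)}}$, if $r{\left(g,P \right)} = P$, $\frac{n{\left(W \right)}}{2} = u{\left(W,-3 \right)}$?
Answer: $\frac{1}{34171} \approx 2.9265 \cdot 10^{-5}$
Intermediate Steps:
$n{\left(W \right)} = 2 W$
$\frac{1}{34452 + r{\left(n{\left(9 \right)},-281 \right)}} = \frac{1}{34452 - 281} = \frac{1}{34171}$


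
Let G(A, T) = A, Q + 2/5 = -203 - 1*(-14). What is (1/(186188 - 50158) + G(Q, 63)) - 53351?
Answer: -7283100611/136030 ≈ -53540.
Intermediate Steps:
Q = -947/5 (Q = -⅖ + (-203 - 1*(-14)) = -⅖ + (-203 + 14) = -⅖ - 189 = -947/5 ≈ -189.40)
(1/(186188 - 50158) + G(Q, 63)) - 53351 = (1/(186188 - 50158) - 947/5) - 53351 = (1/136030 - 947/5) - 53351 = -25764081/136030 - 53351 = -7283100611/136030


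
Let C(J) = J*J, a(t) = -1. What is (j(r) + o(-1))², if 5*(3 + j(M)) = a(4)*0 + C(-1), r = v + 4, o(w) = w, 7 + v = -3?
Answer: 361/25 ≈ 14.440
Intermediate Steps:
v = -10 (v = -7 - 3 = -10)
C(J) = J²
r = -6 (r = -10 + 4 = -6)
j(M) = -14/5 (j(M) = -3 + (-1*0 + (-1)²)/5 = -3 + (0 + 1)/5 = -3 + (⅕)*1 = -3 + ⅕ = -14/5)
(j(r) + o(-1))² = (-14/5 - 1)² = (-19/5)² = 361/25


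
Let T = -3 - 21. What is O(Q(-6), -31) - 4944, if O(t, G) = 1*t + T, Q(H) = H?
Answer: -4974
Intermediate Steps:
T = -24
O(t, G) = -24 + t (O(t, G) = 1*t - 24 = t - 24 = -24 + t)
O(Q(-6), -31) - 4944 = (-24 - 6) - 4944 = -30 - 4944 = -4974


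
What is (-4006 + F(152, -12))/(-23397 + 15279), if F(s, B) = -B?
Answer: 1997/4059 ≈ 0.49199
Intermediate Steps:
(-4006 + F(152, -12))/(-23397 + 15279) = (-4006 - 1*(-12))/(-23397 + 15279) = (-4006 + 12)/(-8118) = -3994*(-1/8118) = 1997/4059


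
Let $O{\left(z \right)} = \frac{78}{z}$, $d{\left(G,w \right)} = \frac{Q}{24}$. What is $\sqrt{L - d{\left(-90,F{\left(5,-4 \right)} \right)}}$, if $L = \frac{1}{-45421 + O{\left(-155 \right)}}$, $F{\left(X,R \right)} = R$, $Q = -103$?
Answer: $\frac{\sqrt{30631809307816842}}{84483996} \approx 2.0716$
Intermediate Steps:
$d{\left(G,w \right)} = - \frac{103}{24}$
$L = - \frac{155}{7040333}$ ($L = \frac{1}{-45421 + \frac{78}{-155}} = \frac{1}{-45421 + 78 \left(- \frac{1}{155}\right)} = \frac{1}{-45421 - \frac{78}{155}} = \frac{1}{- \frac{7040333}{155}} = - \frac{155}{7040333} \approx -2.2016 \cdot 10^{-5}$)
$\sqrt{L - d{\left(-90,F{\left(5,-4 \right)} \right)}} = \sqrt{- \frac{155}{7040333} - - \frac{103}{24}} = \sqrt{- \frac{155}{7040333} + \frac{103}{24}} = \sqrt{\frac{725150579}{168967992}} = \frac{\sqrt{30631809307816842}}{84483996}$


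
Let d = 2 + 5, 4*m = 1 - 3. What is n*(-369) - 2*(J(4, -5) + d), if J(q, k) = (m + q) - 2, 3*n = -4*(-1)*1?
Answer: -509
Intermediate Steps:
m = -½ (m = (1 - 3)/4 = (¼)*(-2) = -½ ≈ -0.50000)
n = 4/3 (n = (-4*(-1)*1)/3 = (4*1)/3 = (⅓)*4 = 4/3 ≈ 1.3333)
d = 7
J(q, k) = -5/2 + q (J(q, k) = (-½ + q) - 2 = -5/2 + q)
n*(-369) - 2*(J(4, -5) + d) = (4/3)*(-369) - 2*((-5/2 + 4) + 7) = -492 - 2*(3/2 + 7) = -492 - 2*17/2 = -492 - 17 = -509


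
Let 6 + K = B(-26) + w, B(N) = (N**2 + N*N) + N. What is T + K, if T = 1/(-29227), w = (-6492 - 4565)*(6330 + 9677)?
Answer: -5172830584934/29227 ≈ -1.7699e+8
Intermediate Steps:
B(N) = N + 2*N**2 (B(N) = (N**2 + N**2) + N = 2*N**2 + N = N + 2*N**2)
w = -176989399 (w = -11057*16007 = -176989399)
T = -1/29227 ≈ -3.4215e-5
K = -176988079 (K = -6 + (-26*(1 + 2*(-26)) - 176989399) = -6 + (-26*(1 - 52) - 176989399) = -6 + (-26*(-51) - 176989399) = -6 + (1326 - 176989399) = -6 - 176988073 = -176988079)
T + K = -1/29227 - 176988079 = -5172830584934/29227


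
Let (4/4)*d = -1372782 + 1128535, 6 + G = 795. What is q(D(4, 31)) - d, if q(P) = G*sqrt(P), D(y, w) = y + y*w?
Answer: 244247 + 6312*sqrt(2) ≈ 2.5317e+5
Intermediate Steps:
D(y, w) = y + w*y
G = 789 (G = -6 + 795 = 789)
d = -244247 (d = -1372782 + 1128535 = -244247)
q(P) = 789*sqrt(P)
q(D(4, 31)) - d = 789*sqrt(4*(1 + 31)) - 1*(-244247) = 789*sqrt(4*32) + 244247 = 789*sqrt(128) + 244247 = 789*(8*sqrt(2)) + 244247 = 6312*sqrt(2) + 244247 = 244247 + 6312*sqrt(2)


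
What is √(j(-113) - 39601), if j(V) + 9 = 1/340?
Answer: I*√1144728915/170 ≈ 199.02*I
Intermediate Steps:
j(V) = -3059/340 (j(V) = -9 + 1/340 = -3059/340)
√(j(-113) - 39601) = √(-3059/340 - 39601) = √(-13467399/340) = I*√1144728915/170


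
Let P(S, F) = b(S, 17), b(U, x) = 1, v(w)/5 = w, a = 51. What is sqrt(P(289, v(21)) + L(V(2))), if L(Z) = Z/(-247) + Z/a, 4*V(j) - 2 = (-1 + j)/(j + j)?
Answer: sqrt(71143657)/8398 ≈ 1.0044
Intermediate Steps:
v(w) = 5*w
P(S, F) = 1
V(j) = 1/2 + (-1 + j)/(8*j) (V(j) = 1/2 + ((-1 + j)/(j + j))/4 = 1/2 + ((-1 + j)/((2*j)))/4 = 1/2 + ((-1 + j)*(1/(2*j)))/4 = 1/2 + ((-1 + j)/(2*j))/4 = 1/2 + (-1 + j)/(8*j))
L(Z) = 196*Z/12597 (L(Z) = Z/(-247) + Z/51 = Z*(-1/247) + Z*(1/51) = -Z/247 + Z/51 = 196*Z/12597)
sqrt(P(289, v(21)) + L(V(2))) = sqrt(1 + 196*((1/8)*(-1 + 5*2)/2)/12597) = sqrt(1 + 196*((1/8)*(1/2)*(-1 + 10))/12597) = sqrt(1 + 196*((1/8)*(1/2)*9)/12597) = sqrt(1 + (196/12597)*(9/16)) = sqrt(1 + 147/16796) = sqrt(16943/16796) = sqrt(71143657)/8398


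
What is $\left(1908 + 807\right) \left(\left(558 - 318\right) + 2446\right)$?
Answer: $7292490$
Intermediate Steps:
$\left(1908 + 807\right) \left(\left(558 - 318\right) + 2446\right) = 2715 \left(\left(558 - 318\right) + 2446\right) = 2715 \left(240 + 2446\right) = 2715 \cdot 2686 = 7292490$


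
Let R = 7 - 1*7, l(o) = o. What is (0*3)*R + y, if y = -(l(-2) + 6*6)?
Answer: -34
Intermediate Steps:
y = -34 (y = -(-2 + 6*6) = -(-2 + 36) = -1*34 = -34)
R = 0 (R = 7 - 7 = 0)
(0*3)*R + y = (0*3)*0 - 34 = 0*0 - 34 = 0 - 34 = -34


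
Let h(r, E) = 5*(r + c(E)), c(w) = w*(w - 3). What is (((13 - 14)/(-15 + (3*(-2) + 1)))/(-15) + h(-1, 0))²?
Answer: 2253001/90000 ≈ 25.033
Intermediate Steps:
c(w) = w*(-3 + w)
h(r, E) = 5*r + 5*E*(-3 + E) (h(r, E) = 5*(r + E*(-3 + E)) = 5*r + 5*E*(-3 + E))
(((13 - 14)/(-15 + (3*(-2) + 1)))/(-15) + h(-1, 0))² = (((13 - 14)/(-15 + (3*(-2) + 1)))/(-15) + (5*(-1) + 5*0*(-3 + 0)))² = (-1/(-15 + (-6 + 1))*(-1/15) + (-5 + 5*0*(-3)))² = (-1/(-15 - 5)*(-1/15) + (-5 + 0))² = (-1/(-20)*(-1/15) - 5)² = (-1*(-1/20)*(-1/15) - 5)² = ((1/20)*(-1/15) - 5)² = (-1/300 - 5)² = (-1501/300)² = 2253001/90000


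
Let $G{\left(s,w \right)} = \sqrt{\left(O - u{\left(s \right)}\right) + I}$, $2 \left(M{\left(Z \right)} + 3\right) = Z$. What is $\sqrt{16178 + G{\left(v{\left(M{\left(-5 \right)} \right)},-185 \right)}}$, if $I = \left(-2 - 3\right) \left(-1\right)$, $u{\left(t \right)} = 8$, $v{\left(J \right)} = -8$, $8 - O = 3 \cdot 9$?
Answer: $\sqrt{16178 + i \sqrt{22}} \approx 127.19 + 0.0184 i$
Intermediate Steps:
$M{\left(Z \right)} = -3 + \frac{Z}{2}$
$O = -19$ ($O = 8 - 3 \cdot 9 = 8 - 27 = -19$)
$I = 5$ ($I = \left(-5\right) \left(-1\right) = 5$)
$G{\left(s,w \right)} = i \sqrt{22}$ ($G{\left(s,w \right)} = \sqrt{\left(-19 - 8\right) + 5} = \sqrt{-27 + 5} = \sqrt{-22} = i \sqrt{22}$)
$\sqrt{16178 + G{\left(v{\left(M{\left(-5 \right)} \right)},-185 \right)}} = \sqrt{16178 + i \sqrt{22}}$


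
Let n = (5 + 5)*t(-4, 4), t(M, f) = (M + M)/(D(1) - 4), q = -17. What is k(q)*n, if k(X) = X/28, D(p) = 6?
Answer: 170/7 ≈ 24.286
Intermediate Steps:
t(M, f) = M (t(M, f) = (M + M)/(6 - 4) = (2*M)/2 = (2*M)*(1/2) = M)
k(X) = X/28 (k(X) = X*(1/28) = X/28)
n = -40 (n = (5 + 5)*(-4) = 10*(-4) = -40)
k(q)*n = ((1/28)*(-17))*(-40) = -17/28*(-40) = 170/7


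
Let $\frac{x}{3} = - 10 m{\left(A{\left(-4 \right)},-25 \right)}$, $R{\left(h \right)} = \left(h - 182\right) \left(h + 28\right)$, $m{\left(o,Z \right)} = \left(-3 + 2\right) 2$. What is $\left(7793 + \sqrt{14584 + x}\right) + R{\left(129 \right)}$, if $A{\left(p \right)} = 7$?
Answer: $-528 + 2 \sqrt{3661} \approx -406.99$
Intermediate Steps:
$m{\left(o,Z \right)} = -2$ ($m{\left(o,Z \right)} = \left(-1\right) 2 = -2$)
$R{\left(h \right)} = \left(-182 + h\right) \left(28 + h\right)$
$x = 60$ ($x = 3 \left(\left(-10\right) \left(-2\right)\right) = 3 \cdot 20 = 60$)
$\left(7793 + \sqrt{14584 + x}\right) + R{\left(129 \right)} = \left(7793 + \sqrt{14584 + 60}\right) - \left(24962 - 16641\right) = \left(7793 + \sqrt{14644}\right) - 8321 = \left(7793 + 2 \sqrt{3661}\right) - 8321 = -528 + 2 \sqrt{3661}$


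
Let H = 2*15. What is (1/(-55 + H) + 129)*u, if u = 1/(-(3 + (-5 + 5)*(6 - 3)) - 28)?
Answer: -104/25 ≈ -4.1600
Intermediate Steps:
H = 30
u = -1/31 (u = 1/(-(3 + 0*3) - 28) = 1/(-(3 + 0) - 28) = 1/(-1*3 - 28) = 1/(-3 - 28) = 1/(-31) = -1/31 ≈ -0.032258)
(1/(-55 + H) + 129)*u = (1/(-55 + 30) + 129)*(-1/31) = (1/(-25) + 129)*(-1/31) = (-1/25 + 129)*(-1/31) = (3224/25)*(-1/31) = -104/25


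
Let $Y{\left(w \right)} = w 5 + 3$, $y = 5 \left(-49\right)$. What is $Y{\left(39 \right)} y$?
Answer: $-48510$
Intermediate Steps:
$y = -245$
$Y{\left(w \right)} = 3 + 5 w$ ($Y{\left(w \right)} = 5 w + 3 = 3 + 5 w$)
$Y{\left(39 \right)} y = \left(3 + 5 \cdot 39\right) \left(-245\right) = \left(3 + 195\right) \left(-245\right) = 198 \left(-245\right) = -48510$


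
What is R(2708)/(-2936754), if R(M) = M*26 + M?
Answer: -4062/163153 ≈ -0.024897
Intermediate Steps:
R(M) = 27*M (R(M) = 26*M + M = 27*M)
R(2708)/(-2936754) = (27*2708)/(-2936754) = 73116*(-1/2936754) = -4062/163153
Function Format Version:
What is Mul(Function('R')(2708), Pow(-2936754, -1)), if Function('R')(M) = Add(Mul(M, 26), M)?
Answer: Rational(-4062, 163153) ≈ -0.024897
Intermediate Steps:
Function('R')(M) = Mul(27, M) (Function('R')(M) = Add(Mul(26, M), M) = Mul(27, M))
Mul(Function('R')(2708), Pow(-2936754, -1)) = Mul(Mul(27, 2708), Pow(-2936754, -1)) = Mul(73116, Rational(-1, 2936754)) = Rational(-4062, 163153)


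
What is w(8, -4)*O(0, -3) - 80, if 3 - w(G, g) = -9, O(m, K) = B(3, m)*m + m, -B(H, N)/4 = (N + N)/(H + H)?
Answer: -80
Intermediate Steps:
B(H, N) = -4*N/H (B(H, N) = -4*(N + N)/(H + H) = -4*2*N/(2*H) = -4*2*N*1/(2*H) = -4*N/H)
O(m, K) = m - 4*m**2/3 (O(m, K) = (-4*m/3)*m + m = -4*m**2/3 + m = m - 4*m**2/3)
w(G, g) = 12 (w(G, g) = 3 - 1*(-9) = 3 + 9 = 12)
w(8, -4)*O(0, -3) - 80 = 12*((1/3)*0*(3 - 4*0)) - 80 = 12*((1/3)*0*(3 + 0)) - 80 = 12*((1/3)*0*3) - 80 = 12*0 - 80 = 0 - 80 = -80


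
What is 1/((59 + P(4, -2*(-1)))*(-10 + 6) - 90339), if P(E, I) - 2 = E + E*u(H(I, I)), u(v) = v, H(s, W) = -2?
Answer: -1/90567 ≈ -1.1042e-5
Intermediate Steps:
P(E, I) = 2 - E (P(E, I) = 2 + (E + E*(-2)) = 2 + (E - 2*E) = 2 - E)
1/((59 + P(4, -2*(-1)))*(-10 + 6) - 90339) = 1/((59 + (2 - 1*4))*(-10 + 6) - 90339) = 1/((59 + (2 - 4))*(-4) - 90339) = 1/((59 - 2)*(-4) - 90339) = 1/(57*(-4) - 90339) = 1/(-228 - 90339) = 1/(-90567) = -1/90567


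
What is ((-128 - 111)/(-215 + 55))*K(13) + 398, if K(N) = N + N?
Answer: 34947/80 ≈ 436.84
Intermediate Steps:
K(N) = 2*N
((-128 - 111)/(-215 + 55))*K(13) + 398 = ((-128 - 111)/(-215 + 55))*(2*13) + 398 = -239/(-160)*26 + 398 = -239*(-1/160)*26 + 398 = (239/160)*26 + 398 = 3107/80 + 398 = 34947/80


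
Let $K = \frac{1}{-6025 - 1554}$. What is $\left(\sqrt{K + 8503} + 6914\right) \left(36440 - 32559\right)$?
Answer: $26833234 + \frac{7762 \sqrt{122105716161}}{7579} \approx 2.7191 \cdot 10^{7}$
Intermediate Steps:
$K = - \frac{1}{7579}$ ($K = \frac{1}{-6025 - 1554} = \frac{1}{-7579} = - \frac{1}{7579} \approx -0.00013194$)
$\left(\sqrt{K + 8503} + 6914\right) \left(36440 - 32559\right) = \left(\sqrt{- \frac{1}{7579} + 8503} + 6914\right) \left(36440 - 32559\right) = \left(\sqrt{\frac{64444236}{7579}} + 6914\right) \left(36440 - 32559\right) = \left(\frac{2 \sqrt{122105716161}}{7579} + 6914\right) \left(36440 - 32559\right) = \left(6914 + \frac{2 \sqrt{122105716161}}{7579}\right) 3881 = 26833234 + \frac{7762 \sqrt{122105716161}}{7579}$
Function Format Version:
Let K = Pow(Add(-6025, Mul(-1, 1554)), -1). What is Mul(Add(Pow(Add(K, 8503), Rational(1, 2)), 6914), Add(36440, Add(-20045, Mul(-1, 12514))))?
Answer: Add(26833234, Mul(Rational(7762, 7579), Pow(122105716161, Rational(1, 2)))) ≈ 2.7191e+7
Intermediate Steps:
K = Rational(-1, 7579) (K = Pow(Add(-6025, -1554), -1) = Pow(-7579, -1) = Rational(-1, 7579) ≈ -0.00013194)
Mul(Add(Pow(Add(K, 8503), Rational(1, 2)), 6914), Add(36440, Add(-20045, Mul(-1, 12514)))) = Mul(Add(Pow(Add(Rational(-1, 7579), 8503), Rational(1, 2)), 6914), Add(36440, Add(-20045, Mul(-1, 12514)))) = Mul(Add(Pow(Rational(64444236, 7579), Rational(1, 2)), 6914), Add(36440, Add(-20045, -12514))) = Mul(Add(Mul(Rational(2, 7579), Pow(122105716161, Rational(1, 2))), 6914), Add(36440, -32559)) = Mul(Add(6914, Mul(Rational(2, 7579), Pow(122105716161, Rational(1, 2)))), 3881) = Add(26833234, Mul(Rational(7762, 7579), Pow(122105716161, Rational(1, 2))))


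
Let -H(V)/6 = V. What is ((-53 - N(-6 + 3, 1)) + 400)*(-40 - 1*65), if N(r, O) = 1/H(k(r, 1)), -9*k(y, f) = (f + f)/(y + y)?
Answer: -73815/2 ≈ -36908.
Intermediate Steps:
k(y, f) = -f/(9*y) (k(y, f) = -(f + f)/(9*(y + y)) = -2*f/(9*(2*y)) = -2*f*1/(2*y)/9 = -f/(9*y))
H(V) = -6*V
N(r, O) = 3*r/2 (N(r, O) = 1/(-(-2)/(3*r)) = 1/(2/(3*r)) = 3*r/2)
((-53 - N(-6 + 3, 1)) + 400)*(-40 - 1*65) = ((-53 - 3*(-6 + 3)/2) + 400)*(-40 - 1*65) = ((-53 - 3*(-3)/2) + 400)*(-40 - 65) = ((-53 - 1*(-9/2)) + 400)*(-105) = ((-53 + 9/2) + 400)*(-105) = (-97/2 + 400)*(-105) = (703/2)*(-105) = -73815/2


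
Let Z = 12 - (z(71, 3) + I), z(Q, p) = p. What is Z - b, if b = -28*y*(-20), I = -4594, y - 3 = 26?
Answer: -11637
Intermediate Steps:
y = 29 (y = 3 + 26 = 29)
b = 16240 (b = -28*29*(-20) = -812*(-20) = 16240)
Z = 4603 (Z = 12 - (3 - 4594) = 12 - 1*(-4591) = 12 + 4591 = 4603)
Z - b = 4603 - 1*16240 = 4603 - 16240 = -11637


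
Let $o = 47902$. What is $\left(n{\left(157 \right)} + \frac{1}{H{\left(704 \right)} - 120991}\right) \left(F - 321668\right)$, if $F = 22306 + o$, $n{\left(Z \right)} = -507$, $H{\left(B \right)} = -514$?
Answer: $\frac{3098139886512}{24301} \approx 1.2749 \cdot 10^{8}$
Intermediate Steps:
$F = 70208$ ($F = 22306 + 47902 = 70208$)
$\left(n{\left(157 \right)} + \frac{1}{H{\left(704 \right)} - 120991}\right) \left(F - 321668\right) = \left(-507 + \frac{1}{-514 - 120991}\right) \left(70208 - 321668\right) = \left(-507 + \frac{1}{-514 - 120991}\right) \left(-251460\right) = \left(-507 + \frac{1}{-121505}\right) \left(-251460\right) = \left(-507 - \frac{1}{121505}\right) \left(-251460\right) = \left(- \frac{61603036}{121505}\right) \left(-251460\right) = \frac{3098139886512}{24301}$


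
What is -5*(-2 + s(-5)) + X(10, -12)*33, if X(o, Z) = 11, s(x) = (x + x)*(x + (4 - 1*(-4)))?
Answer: 523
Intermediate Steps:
s(x) = 2*x*(8 + x) (s(x) = (2*x)*(x + (4 + 4)) = (2*x)*(x + 8) = (2*x)*(8 + x) = 2*x*(8 + x))
-5*(-2 + s(-5)) + X(10, -12)*33 = -5*(-2 + 2*(-5)*(8 - 5)) + 11*33 = -5*(-2 + 2*(-5)*3) + 363 = -5*(-2 - 30) + 363 = -5*(-32) + 363 = 160 + 363 = 523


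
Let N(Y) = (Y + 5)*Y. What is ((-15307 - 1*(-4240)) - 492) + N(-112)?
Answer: 425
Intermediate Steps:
N(Y) = Y*(5 + Y) (N(Y) = (5 + Y)*Y = Y*(5 + Y))
((-15307 - 1*(-4240)) - 492) + N(-112) = ((-15307 - 1*(-4240)) - 492) - 112*(5 - 112) = ((-15307 + 4240) - 492) - 112*(-107) = (-11067 - 492) + 11984 = -11559 + 11984 = 425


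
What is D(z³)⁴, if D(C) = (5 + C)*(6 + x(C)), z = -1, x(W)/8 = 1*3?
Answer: 207360000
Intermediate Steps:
x(W) = 24 (x(W) = 8*(1*3) = 8*3 = 24)
D(C) = 150 + 30*C (D(C) = (5 + C)*(6 + 24) = (5 + C)*30 = 150 + 30*C)
D(z³)⁴ = (150 + 30*(-1)³)⁴ = (150 + 30*(-1))⁴ = (150 - 30)⁴ = 120⁴ = 207360000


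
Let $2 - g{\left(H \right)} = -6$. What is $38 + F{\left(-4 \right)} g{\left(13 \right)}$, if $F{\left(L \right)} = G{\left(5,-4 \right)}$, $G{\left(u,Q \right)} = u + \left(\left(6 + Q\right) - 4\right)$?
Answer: $62$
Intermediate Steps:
$G{\left(u,Q \right)} = 2 + Q + u$ ($G{\left(u,Q \right)} = u + \left(2 + Q\right) = 2 + Q + u$)
$F{\left(L \right)} = 3$ ($F{\left(L \right)} = 2 - 4 + 5 = 3$)
$g{\left(H \right)} = 8$ ($g{\left(H \right)} = 2 - -6 = 2 + 6 = 8$)
$38 + F{\left(-4 \right)} g{\left(13 \right)} = 38 + 3 \cdot 8 = 38 + 24 = 62$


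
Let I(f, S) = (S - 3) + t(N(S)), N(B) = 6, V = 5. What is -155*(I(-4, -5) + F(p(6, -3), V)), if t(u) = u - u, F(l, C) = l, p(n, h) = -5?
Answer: 2015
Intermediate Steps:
t(u) = 0
I(f, S) = -3 + S (I(f, S) = (S - 3) + 0 = (-3 + S) + 0 = -3 + S)
-155*(I(-4, -5) + F(p(6, -3), V)) = -155*((-3 - 5) - 5) = -155*(-8 - 5) = -155*(-13) = 2015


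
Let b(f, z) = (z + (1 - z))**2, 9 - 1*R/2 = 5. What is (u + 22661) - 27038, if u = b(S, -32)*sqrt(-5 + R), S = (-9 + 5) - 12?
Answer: -4377 + sqrt(3) ≈ -4375.3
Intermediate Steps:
R = 8 (R = 18 - 2*5 = 18 - 10 = 8)
S = -16 (S = -4 - 12 = -16)
b(f, z) = 1 (b(f, z) = 1**2 = 1)
u = sqrt(3) (u = 1*sqrt(-5 + 8) = 1*sqrt(3) = sqrt(3) ≈ 1.7320)
(u + 22661) - 27038 = (sqrt(3) + 22661) - 27038 = (22661 + sqrt(3)) - 27038 = -4377 + sqrt(3)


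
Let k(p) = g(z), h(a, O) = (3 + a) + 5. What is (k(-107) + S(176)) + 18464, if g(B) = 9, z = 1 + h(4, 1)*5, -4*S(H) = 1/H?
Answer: 13004991/704 ≈ 18473.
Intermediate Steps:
h(a, O) = 8 + a
S(H) = -1/(4*H)
z = 61 (z = 1 + (8 + 4)*5 = 1 + 12*5 = 1 + 60 = 61)
k(p) = 9
(k(-107) + S(176)) + 18464 = (9 - ¼/176) + 18464 = (9 - ¼*1/176) + 18464 = (9 - 1/704) + 18464 = 6335/704 + 18464 = 13004991/704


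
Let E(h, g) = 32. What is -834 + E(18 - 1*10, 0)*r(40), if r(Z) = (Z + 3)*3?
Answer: 3294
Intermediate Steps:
r(Z) = 9 + 3*Z (r(Z) = (3 + Z)*3 = 9 + 3*Z)
-834 + E(18 - 1*10, 0)*r(40) = -834 + 32*(9 + 3*40) = -834 + 32*(9 + 120) = -834 + 32*129 = -834 + 4128 = 3294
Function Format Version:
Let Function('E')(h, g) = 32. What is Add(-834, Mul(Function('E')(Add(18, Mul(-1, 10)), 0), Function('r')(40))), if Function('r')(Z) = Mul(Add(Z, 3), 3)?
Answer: 3294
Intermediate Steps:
Function('r')(Z) = Add(9, Mul(3, Z)) (Function('r')(Z) = Mul(Add(3, Z), 3) = Add(9, Mul(3, Z)))
Add(-834, Mul(Function('E')(Add(18, Mul(-1, 10)), 0), Function('r')(40))) = Add(-834, Mul(32, Add(9, Mul(3, 40)))) = Add(-834, Mul(32, Add(9, 120))) = Add(-834, Mul(32, 129)) = Add(-834, 4128) = 3294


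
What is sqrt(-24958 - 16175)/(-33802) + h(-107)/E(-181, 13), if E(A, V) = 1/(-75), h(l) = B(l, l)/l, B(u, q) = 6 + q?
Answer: -7575/107 - I*sqrt(41133)/33802 ≈ -70.794 - 0.006*I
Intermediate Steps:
h(l) = (6 + l)/l
E(A, V) = -1/75
sqrt(-24958 - 16175)/(-33802) + h(-107)/E(-181, 13) = sqrt(-24958 - 16175)/(-33802) + ((6 - 107)/(-107))/(-1/75) = sqrt(-41133)*(-1/33802) - 1/107*(-101)*(-75) = (I*sqrt(41133))*(-1/33802) + (101/107)*(-75) = -I*sqrt(41133)/33802 - 7575/107 = -7575/107 - I*sqrt(41133)/33802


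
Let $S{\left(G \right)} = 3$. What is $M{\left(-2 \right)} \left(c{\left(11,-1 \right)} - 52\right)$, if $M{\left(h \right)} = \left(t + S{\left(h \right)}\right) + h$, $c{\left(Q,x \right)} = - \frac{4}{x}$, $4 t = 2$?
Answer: $-72$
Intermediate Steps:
$t = \frac{1}{2}$ ($t = \frac{1}{4} \cdot 2 = \frac{1}{2} \approx 0.5$)
$M{\left(h \right)} = \frac{7}{2} + h$ ($M{\left(h \right)} = \left(\frac{1}{2} + 3\right) + h = \frac{7}{2} + h$)
$M{\left(-2 \right)} \left(c{\left(11,-1 \right)} - 52\right) = \left(\frac{7}{2} - 2\right) \left(- \frac{4}{-1} - 52\right) = \frac{3 \left(\left(-4\right) \left(-1\right) - 52\right)}{2} = \frac{3 \left(4 - 52\right)}{2} = \frac{3}{2} \left(-48\right) = -72$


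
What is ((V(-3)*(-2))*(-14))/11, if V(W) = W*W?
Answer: 252/11 ≈ 22.909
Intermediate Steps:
V(W) = W**2
((V(-3)*(-2))*(-14))/11 = (((-3)**2*(-2))*(-14))/11 = ((9*(-2))*(-14))*(1/11) = -18*(-14)*(1/11) = 252*(1/11) = 252/11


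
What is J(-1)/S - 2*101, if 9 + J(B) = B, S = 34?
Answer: -3439/17 ≈ -202.29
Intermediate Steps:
J(B) = -9 + B
J(-1)/S - 2*101 = (-9 - 1)/34 - 2*101 = -10*1/34 - 202 = -5/17 - 202 = -3439/17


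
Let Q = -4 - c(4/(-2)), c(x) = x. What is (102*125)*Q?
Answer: -25500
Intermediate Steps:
Q = -2 (Q = -4 - 4/(-2) = -4 - 4*(-1)/2 = -4 - 1*(-2) = -4 + 2 = -2)
(102*125)*Q = (102*125)*(-2) = 12750*(-2) = -25500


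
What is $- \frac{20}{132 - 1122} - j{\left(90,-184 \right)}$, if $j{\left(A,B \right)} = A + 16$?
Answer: $- \frac{10492}{99} \approx -105.98$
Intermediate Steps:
$j{\left(A,B \right)} = 16 + A$
$- \frac{20}{132 - 1122} - j{\left(90,-184 \right)} = - \frac{20}{132 - 1122} - \left(16 + 90\right) = - \frac{20}{-990} - 106 = \left(-20\right) \left(- \frac{1}{990}\right) - 106 = \frac{2}{99} - 106 = - \frac{10492}{99}$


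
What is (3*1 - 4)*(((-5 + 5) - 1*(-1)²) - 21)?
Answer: 22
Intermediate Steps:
(3*1 - 4)*(((-5 + 5) - 1*(-1)²) - 21) = (3 - 4)*((0 - 1*1) - 21) = -((0 - 1) - 21) = -(-1 - 21) = -1*(-22) = 22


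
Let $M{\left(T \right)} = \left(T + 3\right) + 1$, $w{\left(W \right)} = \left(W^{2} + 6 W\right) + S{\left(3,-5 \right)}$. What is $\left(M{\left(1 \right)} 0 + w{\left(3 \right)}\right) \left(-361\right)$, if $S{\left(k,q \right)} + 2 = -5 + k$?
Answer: $-8303$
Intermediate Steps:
$S{\left(k,q \right)} = -7 + k$ ($S{\left(k,q \right)} = -2 + \left(-5 + k\right) = -7 + k$)
$w{\left(W \right)} = -4 + W^{2} + 6 W$ ($w{\left(W \right)} = \left(W^{2} + 6 W\right) + \left(-7 + 3\right) = \left(W^{2} + 6 W\right) - 4 = -4 + W^{2} + 6 W$)
$M{\left(T \right)} = 4 + T$ ($M{\left(T \right)} = \left(3 + T\right) + 1 = 4 + T$)
$\left(M{\left(1 \right)} 0 + w{\left(3 \right)}\right) \left(-361\right) = \left(\left(4 + 1\right) 0 + \left(-4 + 3^{2} + 6 \cdot 3\right)\right) \left(-361\right) = \left(5 \cdot 0 + \left(-4 + 9 + 18\right)\right) \left(-361\right) = \left(0 + 23\right) \left(-361\right) = 23 \left(-361\right) = -8303$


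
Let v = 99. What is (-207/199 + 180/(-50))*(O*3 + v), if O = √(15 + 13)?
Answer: -457083/995 - 27702*√7/995 ≈ -533.04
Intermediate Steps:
O = 2*√7 (O = √28 = 2*√7 ≈ 5.2915)
(-207/199 + 180/(-50))*(O*3 + v) = (-207/199 + 180/(-50))*((2*√7)*3 + 99) = (-207*1/199 + 180*(-1/50))*(6*√7 + 99) = (-207/199 - 18/5)*(99 + 6*√7) = -4617*(99 + 6*√7)/995 = -457083/995 - 27702*√7/995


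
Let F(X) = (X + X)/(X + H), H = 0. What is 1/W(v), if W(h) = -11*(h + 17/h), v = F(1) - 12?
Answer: 10/1287 ≈ 0.0077700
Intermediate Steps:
F(X) = 2 (F(X) = (X + X)/(X + 0) = (2*X)/X = 2)
v = -10 (v = 2 - 12 = -10)
W(h) = -187/h - 11*h
1/W(v) = 1/(-187/(-10) - 11*(-10)) = 1/(-187*(-⅒) + 110) = 1/(187/10 + 110) = 1/(1287/10) = 10/1287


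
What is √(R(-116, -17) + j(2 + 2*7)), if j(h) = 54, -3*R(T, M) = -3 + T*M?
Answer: I*√5421/3 ≈ 24.542*I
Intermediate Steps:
R(T, M) = 1 - M*T/3 (R(T, M) = -(-3 + T*M)/3 = -(-3 + M*T)/3 = 1 - M*T/3)
√(R(-116, -17) + j(2 + 2*7)) = √((1 - ⅓*(-17)*(-116)) + 54) = √((1 - 1972/3) + 54) = √(-1969/3 + 54) = √(-1807/3) = I*√5421/3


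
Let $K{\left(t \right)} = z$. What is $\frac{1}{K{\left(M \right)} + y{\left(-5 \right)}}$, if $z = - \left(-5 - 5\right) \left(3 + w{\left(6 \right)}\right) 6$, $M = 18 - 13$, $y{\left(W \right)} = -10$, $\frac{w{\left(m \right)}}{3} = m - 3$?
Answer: $\frac{1}{710} \approx 0.0014085$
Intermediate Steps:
$w{\left(m \right)} = -9 + 3 m$ ($w{\left(m \right)} = 3 \left(m - 3\right) = 3 \left(-3 + m\right) = -9 + 3 m$)
$M = 5$
$z = 720$ ($z = - \left(-5 - 5\right) \left(3 + \left(-9 + 3 \cdot 6\right)\right) 6 = - \left(-10\right) \left(3 + \left(-9 + 18\right)\right) 6 = - \left(-10\right) \left(3 + 9\right) 6 = - \left(-10\right) 12 \cdot 6 = \left(-1\right) \left(-120\right) 6 = 120 \cdot 6 = 720$)
$K{\left(t \right)} = 720$
$\frac{1}{K{\left(M \right)} + y{\left(-5 \right)}} = \frac{1}{720 - 10} = \frac{1}{710}$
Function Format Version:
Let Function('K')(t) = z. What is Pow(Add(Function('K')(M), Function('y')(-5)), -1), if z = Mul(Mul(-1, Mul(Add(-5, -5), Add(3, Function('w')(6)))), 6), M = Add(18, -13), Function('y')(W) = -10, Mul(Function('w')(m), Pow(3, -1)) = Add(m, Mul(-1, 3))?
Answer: Rational(1, 710) ≈ 0.0014085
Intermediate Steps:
Function('w')(m) = Add(-9, Mul(3, m)) (Function('w')(m) = Mul(3, Add(m, Mul(-1, 3))) = Mul(3, Add(m, -3)) = Mul(3, Add(-3, m)) = Add(-9, Mul(3, m)))
M = 5
z = 720 (z = Mul(Mul(-1, Mul(Add(-5, -5), Add(3, Add(-9, Mul(3, 6))))), 6) = Mul(Mul(-1, Mul(-10, Add(3, Add(-9, 18)))), 6) = Mul(Mul(-1, Mul(-10, Add(3, 9))), 6) = Mul(Mul(-1, Mul(-10, 12)), 6) = Mul(Mul(-1, -120), 6) = Mul(120, 6) = 720)
Function('K')(t) = 720
Pow(Add(Function('K')(M), Function('y')(-5)), -1) = Pow(Add(720, -10), -1) = Pow(710, -1) = Rational(1, 710)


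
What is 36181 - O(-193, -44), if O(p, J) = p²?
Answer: -1068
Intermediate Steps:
36181 - O(-193, -44) = 36181 - 1*(-193)² = 36181 - 1*37249 = 36181 - 37249 = -1068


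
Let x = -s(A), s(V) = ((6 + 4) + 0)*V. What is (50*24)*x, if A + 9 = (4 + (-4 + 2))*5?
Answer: -12000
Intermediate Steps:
A = 1 (A = -9 + (4 + (-4 + 2))*5 = -9 + (4 - 2)*5 = -9 + 2*5 = -9 + 10 = 1)
s(V) = 10*V (s(V) = (10 + 0)*V = 10*V)
x = -10 ≈ -10.000
(50*24)*x = (50*24)*(-10) = 1200*(-10) = -12000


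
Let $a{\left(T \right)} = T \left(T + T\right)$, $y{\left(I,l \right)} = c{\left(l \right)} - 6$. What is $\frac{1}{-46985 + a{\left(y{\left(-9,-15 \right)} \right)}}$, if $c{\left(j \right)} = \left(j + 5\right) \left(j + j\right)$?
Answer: $\frac{1}{125887} \approx 7.9436 \cdot 10^{-6}$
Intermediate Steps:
$c{\left(j \right)} = 2 j \left(5 + j\right)$ ($c{\left(j \right)} = \left(5 + j\right) 2 j = 2 j \left(5 + j\right)$)
$y{\left(I,l \right)} = -6 + 2 l \left(5 + l\right)$ ($y{\left(I,l \right)} = 2 l \left(5 + l\right) - 6 = -6 + 2 l \left(5 + l\right)$)
$a{\left(T \right)} = 2 T^{2}$ ($a{\left(T \right)} = T 2 T = 2 T^{2}$)
$\frac{1}{-46985 + a{\left(y{\left(-9,-15 \right)} \right)}} = \frac{1}{-46985 + 2 \left(-6 + 2 \left(-15\right) \left(5 - 15\right)\right)^{2}} = \frac{1}{-46985 + 2 \left(-6 + 2 \left(-15\right) \left(-10\right)\right)^{2}} = \frac{1}{-46985 + 2 \left(-6 + 300\right)^{2}} = \frac{1}{-46985 + 2 \cdot 294^{2}} = \frac{1}{-46985 + 2 \cdot 86436} = \frac{1}{-46985 + 172872} = \frac{1}{125887}$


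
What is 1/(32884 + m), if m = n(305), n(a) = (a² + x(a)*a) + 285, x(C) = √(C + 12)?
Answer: 126194/15895436711 - 305*√317/15895436711 ≈ 7.5974e-6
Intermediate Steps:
x(C) = √(12 + C)
n(a) = 285 + a² + a*√(12 + a) (n(a) = (a² + √(12 + a)*a) + 285 = (a² + a*√(12 + a)) + 285 = 285 + a² + a*√(12 + a))
m = 93310 + 305*√317 (m = 285 + 305² + 305*√(12 + 305) = 285 + 93025 + 305*√317 = 93310 + 305*√317 ≈ 98740.)
1/(32884 + m) = 1/(32884 + (93310 + 305*√317)) = 1/(126194 + 305*√317)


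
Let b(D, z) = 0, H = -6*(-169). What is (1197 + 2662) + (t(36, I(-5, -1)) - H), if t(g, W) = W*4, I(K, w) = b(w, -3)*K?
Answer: 2845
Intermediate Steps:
H = 1014
I(K, w) = 0 (I(K, w) = 0*K = 0)
t(g, W) = 4*W
(1197 + 2662) + (t(36, I(-5, -1)) - H) = (1197 + 2662) + (4*0 - 1*1014) = 3859 + (0 - 1014) = 3859 - 1014 = 2845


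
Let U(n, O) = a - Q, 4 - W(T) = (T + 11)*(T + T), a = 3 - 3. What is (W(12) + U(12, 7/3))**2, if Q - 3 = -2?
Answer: 301401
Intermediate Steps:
Q = 1 (Q = 3 - 2 = 1)
a = 0
W(T) = 4 - 2*T*(11 + T) (W(T) = 4 - (T + 11)*(T + T) = 4 - (11 + T)*2*T = 4 - 2*T*(11 + T))
U(n, O) = -1 (U(n, O) = 0 - 1*1 = 0 - 1 = -1)
(W(12) + U(12, 7/3))**2 = ((4 - 22*12 - 2*12**2) - 1)**2 = ((4 - 264 - 2*144) - 1)**2 = ((4 - 264 - 288) - 1)**2 = (-548 - 1)**2 = (-549)**2 = 301401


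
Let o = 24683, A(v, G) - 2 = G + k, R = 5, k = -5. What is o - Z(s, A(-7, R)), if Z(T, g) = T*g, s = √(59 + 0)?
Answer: 24683 - 2*√59 ≈ 24668.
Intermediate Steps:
A(v, G) = -3 + G (A(v, G) = 2 + (G - 5) = 2 + (-5 + G) = -3 + G)
s = √59 ≈ 7.6811
o - Z(s, A(-7, R)) = 24683 - √59*(-3 + 5) = 24683 - √59*2 = 24683 - 2*√59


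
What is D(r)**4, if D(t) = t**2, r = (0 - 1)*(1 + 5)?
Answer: 1679616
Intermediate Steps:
r = -6 (r = -1*6 = -6)
D(r)**4 = ((-6)**2)**4 = 36**4 = 1679616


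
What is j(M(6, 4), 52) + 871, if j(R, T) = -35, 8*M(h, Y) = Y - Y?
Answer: 836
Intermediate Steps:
M(h, Y) = 0 (M(h, Y) = (Y - Y)/8 = (⅛)*0 = 0)
j(M(6, 4), 52) + 871 = -35 + 871 = 836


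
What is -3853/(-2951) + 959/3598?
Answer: 2384729/1516814 ≈ 1.5722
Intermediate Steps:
-3853/(-2951) + 959/3598 = -3853*(-1/2951) + 959*(1/3598) = 3853/2951 + 137/514 = 2384729/1516814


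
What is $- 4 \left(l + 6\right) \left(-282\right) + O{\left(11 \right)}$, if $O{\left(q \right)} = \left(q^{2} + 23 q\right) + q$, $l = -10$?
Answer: $-4127$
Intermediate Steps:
$O{\left(q \right)} = q^{2} + 24 q$
$- 4 \left(l + 6\right) \left(-282\right) + O{\left(11 \right)} = - 4 \left(-10 + 6\right) \left(-282\right) + 11 \left(24 + 11\right) = \left(-4\right) \left(-4\right) \left(-282\right) + 11 \cdot 35 = 16 \left(-282\right) + 385 = -4512 + 385 = -4127$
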